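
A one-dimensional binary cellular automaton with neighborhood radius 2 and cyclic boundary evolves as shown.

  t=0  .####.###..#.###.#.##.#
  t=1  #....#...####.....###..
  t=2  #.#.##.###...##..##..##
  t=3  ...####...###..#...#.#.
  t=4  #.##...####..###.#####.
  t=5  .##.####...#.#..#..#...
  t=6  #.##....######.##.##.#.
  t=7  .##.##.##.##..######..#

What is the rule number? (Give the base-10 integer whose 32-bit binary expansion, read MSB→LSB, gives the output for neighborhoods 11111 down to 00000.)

  #####|#  b31=1 t=4,i=19
  ####.|.  b30=0 t=0,i=3
  ###.#|.  b29=0 t=0,i=4
  ###..|.  b28=0 t=0,i=8
  ##.##|#  b27=1 t=0,i=5
  ##.#.|.  b26=0 t=0,i=16
  ##..#|#  b25=1 t=0,i=9
  ##...|#  b24=1 t=1,i=13
  #.###|.  b23=0 t=0,i=1
  #.##.|#  b22=1 t=0,i=19
  #.#.#|.  b21=0 t=0,i=17
  #.#..|#  b20=1 t=3,i=21
  #..##|.  b19=0 t=2,i=16
  #..#.|#  b18=1 t=0,i=10
  #...#|#  b17=1 t=1,i=7
  #....|#  b16=1 t=1,i=2
  .####|.  b15=0 t=0,i=2
  .###.|.  b14=0 t=0,i=7
  .##.#|#  b13=1 t=0,i=20
  .##..|.  b12=0 t=2,i=14
  .#.##|#  b11=1 t=0,i=0
  .#.#.|#  b10=1 t=3,i=20
  .#..#|.  b9=0 t=5,i=14
  .#...|.  b8=0 t=1,i=1
  ..###|#  b7=1 t=1,i=9
  ..##.|.  b6=0 t=2,i=13
  ..#.#|#  b5=1 t=0,i=11
  ..#..|#  b4=1 t=1,i=0
  ...##|#  b3=1 t=1,i=8
  ...#.|#  b2=1 t=1,i=4
  ....#|.  b1=0 t=1,i=3
  .....|.  b0=0 t=1,i=15
  bits 10001011010101110010110010111100 = 2337746108

2337746108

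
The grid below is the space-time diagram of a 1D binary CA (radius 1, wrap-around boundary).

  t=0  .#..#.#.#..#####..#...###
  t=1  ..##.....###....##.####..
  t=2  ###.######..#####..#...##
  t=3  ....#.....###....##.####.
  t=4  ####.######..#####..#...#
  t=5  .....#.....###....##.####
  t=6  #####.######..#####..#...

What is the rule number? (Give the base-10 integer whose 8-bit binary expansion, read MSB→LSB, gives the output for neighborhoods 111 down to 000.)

  nb ###: next=.  (t=0,i=12, bit7=0)
  nb ##.: next=.  (t=0,i=15, bit6=0)
  nb #.#: next=.  (t=0,i=0, bit5=0)
  nb #..: next=#  (t=0,i=2, bit4=1)
  nb .##: next=#  (t=0,i=11, bit3=1)
  nb .#.: next=.  (t=0,i=1, bit2=0)
  nb ..#: next=#  (t=0,i=3, bit1=1)
  nb ...: next=#  (t=0,i=20, bit0=1)
  bits 00011011 = 27

27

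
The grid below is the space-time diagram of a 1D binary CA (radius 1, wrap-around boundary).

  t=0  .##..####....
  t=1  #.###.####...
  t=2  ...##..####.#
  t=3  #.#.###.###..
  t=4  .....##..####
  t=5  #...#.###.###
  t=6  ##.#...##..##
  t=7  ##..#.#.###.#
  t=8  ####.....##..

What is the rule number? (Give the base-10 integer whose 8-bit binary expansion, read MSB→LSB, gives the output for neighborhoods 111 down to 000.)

210

  [7] ### => #  t=0,i=6
  [6] ##. => #  t=0,i=2
  [5] #.# => .  t=1,i=1
  [4] #.. => #  t=0,i=3
  [3] .## => .  t=0,i=1
  [2] .#. => .  t=1,i=0
  [1] ..# => #  t=0,i=0
  [0] ... => .  t=0,i=10
  bits 11010010 = 210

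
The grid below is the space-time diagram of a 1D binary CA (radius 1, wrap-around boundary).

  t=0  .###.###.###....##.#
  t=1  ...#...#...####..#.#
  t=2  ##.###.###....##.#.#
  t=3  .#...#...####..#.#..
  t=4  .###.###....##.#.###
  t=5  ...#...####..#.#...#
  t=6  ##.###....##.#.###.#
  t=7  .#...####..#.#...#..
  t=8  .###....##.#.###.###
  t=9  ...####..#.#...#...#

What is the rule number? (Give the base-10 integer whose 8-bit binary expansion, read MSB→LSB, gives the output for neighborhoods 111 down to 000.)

  nb ###: next=.  (t=0,i=2, bit7=0)
  nb ##.: next=#  (t=0,i=3, bit6=1)
  nb #.#: next=.  (t=0,i=0, bit5=0)
  nb #..: next=#  (t=0,i=12, bit4=1)
  nb .##: next=.  (t=0,i=1, bit3=0)
  nb .#.: next=#  (t=0,i=19, bit2=1)
  nb ..#: next=.  (t=0,i=15, bit1=0)
  nb ...: next=#  (t=0,i=13, bit0=1)
  bits 01010101 = 85

85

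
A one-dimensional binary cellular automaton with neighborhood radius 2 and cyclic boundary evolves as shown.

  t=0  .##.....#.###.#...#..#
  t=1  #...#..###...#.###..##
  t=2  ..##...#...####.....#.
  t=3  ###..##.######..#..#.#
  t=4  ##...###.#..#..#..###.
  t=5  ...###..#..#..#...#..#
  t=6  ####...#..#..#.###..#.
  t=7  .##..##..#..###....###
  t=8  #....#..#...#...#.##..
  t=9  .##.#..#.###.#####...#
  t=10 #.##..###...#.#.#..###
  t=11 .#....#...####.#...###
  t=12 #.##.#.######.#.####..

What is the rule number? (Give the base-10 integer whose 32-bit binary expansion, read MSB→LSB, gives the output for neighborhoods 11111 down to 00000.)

  #####|.  b31=0 t=3,i=10
  ####.|#  b30=1 t=2,i=13
  ###.#|.  b29=0 t=0,i=12
  ###..|.  b28=0 t=1,i=0
  ##.##|#  b27=1 t=3,i=7
  ##.#.|#  b26=1 t=0,i=13
  ##..#|.  b25=0 t=1,i=18
  ##...|.  b24=0 t=0,i=3
  #.###|.  b23=0 t=0,i=10
  #.##.|.  b22=0 t=0,i=1
  #.#.#|.  b21=0 t=10,i=14
  #.#..|.  b20=0 t=0,i=14
  #..##|.  b19=0 t=1,i=6
  #..#.|#  b18=1 t=0,i=20
  #...#|#  b17=1 t=0,i=16
  #....|#  b16=1 t=0,i=4
  .####|#  b15=1 t=2,i=12
  .###.|.  b14=0 t=0,i=11
  .##.#|#  b13=1 t=3,i=6
  .##..|.  b12=0 t=0,i=2
  .#.##|#  b11=1 t=0,i=0
  .#.#.|#  b10=1 t=10,i=13
  .#..#|.  b9=0 t=0,i=19
  .#...|#  b8=1 t=0,i=15
  ..###|#  b7=1 t=1,i=7
  ..##.|#  b6=1 t=2,i=2
  ..#.#|#  b5=1 t=0,i=8
  ..#..|.  b4=0 t=0,i=18
  ...##|#  b3=1 t=2,i=1
  ...#.|#  b2=1 t=0,i=7
  ....#|.  b1=0 t=0,i=6
  .....|.  b0=0 t=0,i=5
  bits 01001100000001111010110111101100 = 1275571692

1275571692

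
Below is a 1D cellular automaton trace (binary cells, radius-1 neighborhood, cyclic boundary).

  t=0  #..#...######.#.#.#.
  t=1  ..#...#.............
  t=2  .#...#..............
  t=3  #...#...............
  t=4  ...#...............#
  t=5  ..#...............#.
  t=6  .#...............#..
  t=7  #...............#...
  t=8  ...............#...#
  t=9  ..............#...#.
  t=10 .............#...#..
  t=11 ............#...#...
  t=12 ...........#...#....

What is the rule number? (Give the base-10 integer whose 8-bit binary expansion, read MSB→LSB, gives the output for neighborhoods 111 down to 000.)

  ### -> .   bit 7 = 0  t=0,i=8
  ##. -> .   bit 6 = 0  t=0,i=12
  #.# -> .   bit 5 = 0  t=0,i=13
  #.. -> .   bit 4 = 0  t=0,i=1
  .## -> .   bit 3 = 0  t=0,i=7
  .#. -> .   bit 2 = 0  t=0,i=0
  ..# -> #   bit 1 = 1  t=0,i=2
  ... -> .   bit 0 = 0  t=0,i=5
  bits 00000010 = 2

2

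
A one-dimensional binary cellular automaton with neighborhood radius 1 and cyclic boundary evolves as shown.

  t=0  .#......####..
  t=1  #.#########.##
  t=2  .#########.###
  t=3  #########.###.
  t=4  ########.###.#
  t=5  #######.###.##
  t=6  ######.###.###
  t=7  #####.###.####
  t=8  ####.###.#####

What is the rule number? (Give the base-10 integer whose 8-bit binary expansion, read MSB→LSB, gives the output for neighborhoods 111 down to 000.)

187

  ###|#  b7=1 t=0,i=9
  ##.|.  b6=0 t=0,i=11
  #.#|#  b5=1 t=1,i=1
  #..|#  b4=1 t=0,i=2
  .##|#  b3=1 t=0,i=8
  .#.|.  b2=0 t=0,i=1
  ..#|#  b1=1 t=0,i=0
  ...|#  b0=1 t=0,i=3
  bits 10111011 = 187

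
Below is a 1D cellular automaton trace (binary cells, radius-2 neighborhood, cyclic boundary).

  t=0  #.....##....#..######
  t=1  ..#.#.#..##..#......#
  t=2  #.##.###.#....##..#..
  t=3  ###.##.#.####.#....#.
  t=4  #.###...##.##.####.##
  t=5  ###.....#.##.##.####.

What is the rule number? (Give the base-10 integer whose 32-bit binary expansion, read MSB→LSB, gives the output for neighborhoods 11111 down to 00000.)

1758531426

  [31] ##### => .  t=0,i=17
  [30] ####. => #  t=0,i=20
  [29] ###.# => #  t=2,i=7
  [28] ###.. => .  t=0,i=0
  [27] ##.## => #  t=2,i=4
  [26] ##.#. => .  t=2,i=8
  [25] ##..# => .  t=1,i=11
  [24] ##... => .  t=0,i=1
  [23] #.### => #  t=2,i=5
  [22] #.##. => #  t=2,i=2
  [21] #.#.# => .  t=1,i=4
  [20] #.#.. => #  t=1,i=6
  [19] #..## => .  t=0,i=14
  [18] #..#. => .  t=1,i=1
  [17] #...# => .  t=4,i=6
  [16] #.... => #  t=0,i=2
  [15] .#### => .  t=0,i=16
  [14] .###. => .  t=2,i=6
  [13] .##.# => .  t=2,i=3
  [12] .##.. => .  t=0,i=7
  [11] .#.## => #  t=2,i=1
  [10] .#.#. => #  t=1,i=3
  [9] .#..# => #  t=0,i=13
  [8] .#... => #  t=1,i=14
  [7] ..### => .  t=0,i=15
  [6] ..##. => #  t=0,i=6
  [5] ..#.# => #  t=1,i=2
  [4] ..#.. => .  t=0,i=12
  [3] ...## => .  t=0,i=5
  [2] ...#. => .  t=0,i=11
  [1] ....# => #  t=0,i=4
  [0] ..... => .  t=0,i=3
  bits 01101000110100010000111101100010 = 1758531426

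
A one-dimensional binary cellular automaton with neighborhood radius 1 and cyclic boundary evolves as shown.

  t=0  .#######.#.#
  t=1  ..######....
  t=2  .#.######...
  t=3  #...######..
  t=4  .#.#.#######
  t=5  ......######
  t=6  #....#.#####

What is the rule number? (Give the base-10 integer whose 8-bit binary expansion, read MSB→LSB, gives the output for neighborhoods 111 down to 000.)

  ###|#  b7=1 t=0,i=2
  ##.|#  b6=1 t=0,i=7
  #.#|.  b5=0 t=0,i=0
  #..|#  b4=1 t=1,i=8
  .##|.  b3=0 t=0,i=1
  .#.|.  b2=0 t=0,i=9
  ..#|#  b1=1 t=1,i=1
  ...|.  b0=0 t=1,i=0
  bits 11010010 = 210

210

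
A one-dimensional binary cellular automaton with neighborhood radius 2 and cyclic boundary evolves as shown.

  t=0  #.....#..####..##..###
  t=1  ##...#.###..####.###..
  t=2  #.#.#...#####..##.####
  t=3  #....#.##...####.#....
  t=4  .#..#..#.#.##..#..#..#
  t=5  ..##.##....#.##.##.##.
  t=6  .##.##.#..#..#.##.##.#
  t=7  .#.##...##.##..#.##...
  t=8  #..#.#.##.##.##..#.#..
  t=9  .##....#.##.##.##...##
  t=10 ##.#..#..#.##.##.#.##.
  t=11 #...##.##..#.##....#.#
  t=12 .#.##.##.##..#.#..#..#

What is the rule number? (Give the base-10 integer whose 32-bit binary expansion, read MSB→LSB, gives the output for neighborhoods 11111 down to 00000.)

994853836

  [31] ##### => .  t=2,i=10
  [30] ####. => .  t=0,i=11
  [29] ###.# => #  t=1,i=15
  [28] ###.. => #  t=0,i=0
  [27] ##.## => #  t=1,i=16
  [26] ##.#. => .  t=2,i=1
  [25] ##..# => #  t=0,i=13
  [24] ##... => #  t=0,i=1
  [23] #.### => .  t=1,i=7
  [22] #.##. => #  t=3,i=7
  [21] #.#.# => .  t=2,i=2
  [20] #.#.. => .  t=2,i=4
  [19] #..## => #  t=0,i=8
  [18] #..#. => #  t=4,i=3
  [17] #...# => .  t=1,i=3
  [16] #.... => .  t=0,i=2
  [15] .#### => .  t=0,i=10
  [14] .###. => #  t=1,i=8
  [13] .##.# => .  t=2,i=16
  [12] .##.. => .  t=0,i=16
  [11] .#.## => .  t=1,i=6
  [10] .#.#. => .  t=2,i=3
  [9] .#..# => #  t=0,i=7
  [8] .#... => #  t=2,i=5
  [7] ..### => #  t=0,i=9
  [6] ..##. => #  t=0,i=15
  [5] ..#.# => .  t=1,i=5
  [4] ..#.. => .  t=0,i=6
  [3] ...## => #  t=2,i=7
  [2] ...#. => #  t=0,i=5
  [1] ....# => .  t=0,i=4
  [0] ..... => .  t=0,i=3
  bits 00111011010011000100001111001100 = 994853836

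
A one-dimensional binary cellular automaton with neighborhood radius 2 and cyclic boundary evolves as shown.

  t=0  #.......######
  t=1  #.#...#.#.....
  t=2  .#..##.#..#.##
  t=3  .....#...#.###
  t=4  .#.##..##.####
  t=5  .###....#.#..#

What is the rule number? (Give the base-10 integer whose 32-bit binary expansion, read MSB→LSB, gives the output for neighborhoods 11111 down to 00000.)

820472966

  nb #####: next=.  (t=0,i=10, bit31=0)
  nb ####.: next=.  (t=0,i=13, bit30=0)
  nb ###.#: next=#  (t=4,i=13, bit29=1)
  nb ###..: next=#  (t=0,i=0, bit28=1)
  nb ##.##: next=.  (t=4,i=9, bit27=0)
  nb ##.#.: next=.  (t=2,i=0, bit26=0)
  nb ##..#: next=.  (t=4,i=5, bit25=0)
  nb ##...: next=.  (t=0,i=1, bit24=0)
  nb #.###: next=#  (t=3,i=11, bit23=1)
  nb #.##.: next=#  (t=2,i=12, bit22=1)
  nb #.#.#: next=#  (t=4,i=1, bit21=1)
  nb #.#..: next=.  (t=1,i=2, bit20=0)
  nb #..##: next=.  (t=2,i=3, bit19=0)
  nb #..#.: next=#  (t=2,i=9, bit18=1)
  nb #...#: next=#  (t=1,i=4, bit17=1)
  nb #....: next=#  (t=0,i=2, bit16=1)
  nb .####: next=.  (t=0,i=9, bit15=0)
  nb .###.: next=#  (t=3,i=12, bit14=1)
  nb .##.#: next=#  (t=2,i=5, bit13=1)
  nb .##..: next=.  (t=4,i=4, bit12=0)
  nb .#.##: next=#  (t=2,i=11, bit11=1)
  nb .#.#.: next=#  (t=1,i=1, bit10=1)
  nb .#..#: next=.  (t=2,i=2, bit9=0)
  nb .#...: next=.  (t=1,i=3, bit8=0)
  nb ..###: next=#  (t=0,i=8, bit7=1)
  nb ..##.: next=.  (t=2,i=4, bit6=0)
  nb ..#.#: next=.  (t=1,i=0, bit5=0)
  nb ..#..: next=.  (t=3,i=5, bit4=0)
  nb ...##: next=.  (t=0,i=7, bit3=0)
  nb ...#.: next=#  (t=1,i=5, bit2=1)
  nb ....#: next=#  (t=0,i=6, bit1=1)
  nb .....: next=.  (t=0,i=3, bit0=0)
  bits 00110000111001110110110010000110 = 820472966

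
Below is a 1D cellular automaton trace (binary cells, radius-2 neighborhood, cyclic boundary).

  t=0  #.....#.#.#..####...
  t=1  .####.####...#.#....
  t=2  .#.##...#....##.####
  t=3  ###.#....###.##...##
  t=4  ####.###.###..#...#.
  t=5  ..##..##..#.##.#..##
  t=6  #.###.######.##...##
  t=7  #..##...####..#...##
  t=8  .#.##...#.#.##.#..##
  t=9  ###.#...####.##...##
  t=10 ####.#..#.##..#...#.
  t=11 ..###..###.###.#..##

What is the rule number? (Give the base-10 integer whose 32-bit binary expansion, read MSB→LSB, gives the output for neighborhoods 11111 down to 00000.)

  ##### -> #   bit 31 = 1  t=3,i=0
  ####. -> #   bit 30 = 1  t=0,i=15
  ###.# -> #   bit 29 = 1  t=1,i=4
  ###.. -> .   bit 28 = 0  t=0,i=16
  ##.## -> .   bit 27 = 0  t=1,i=5
  ##.#. -> #   bit 26 = 1  t=2,i=0
  ##..# -> #   bit 25 = 1  t=4,i=12
  ##... -> .   bit 24 = 0  t=0,i=17
  #.### -> .   bit 23 = 0  t=1,i=6
  #.##. -> .   bit 22 = 0  t=2,i=3
  #.#.# -> #   bit 21 = 1  t=0,i=8
  #.#.. -> .   bit 20 = 0  t=0,i=10
  #..## -> .   bit 19 = 0  t=0,i=12
  #..#. -> #   bit 18 = 1  t=4,i=13
  #...# -> .   bit 17 = 0  t=0,i=18
  #.... -> #   bit 16 = 1  t=0,i=2
  .#### -> .   bit 15 = 0  t=0,i=14
  .###. -> #   bit 14 = 1  t=3,i=10
  .##.# -> #   bit 13 = 1  t=2,i=14
  .##.. -> #   bit 12 = 1  t=2,i=4
  .#.## -> #   bit 11 = 1  t=2,i=2
  .#.#. -> #   bit 10 = 1  t=0,i=7
  .#..# -> .   bit 9 = 0  t=0,i=11
  .#... -> #   bit 8 = 1  t=0,i=1
  ..### -> #   bit 7 = 1  t=0,i=13
  ..##. -> #   bit 6 = 1  t=2,i=13
  ..#.# -> #   bit 5 = 1  t=0,i=6
  ..#.. -> .   bit 4 = 0  t=0,i=0
  ...## -> .   bit 3 = 0  t=1,i=0
  ...#. -> .   bit 2 = 0  t=0,i=5
  ....# -> #   bit 1 = 1  t=0,i=4
  ..... -> #   bit 0 = 1  t=0,i=3
  bits 11100110001001010111110111100011 = 3861216739

3861216739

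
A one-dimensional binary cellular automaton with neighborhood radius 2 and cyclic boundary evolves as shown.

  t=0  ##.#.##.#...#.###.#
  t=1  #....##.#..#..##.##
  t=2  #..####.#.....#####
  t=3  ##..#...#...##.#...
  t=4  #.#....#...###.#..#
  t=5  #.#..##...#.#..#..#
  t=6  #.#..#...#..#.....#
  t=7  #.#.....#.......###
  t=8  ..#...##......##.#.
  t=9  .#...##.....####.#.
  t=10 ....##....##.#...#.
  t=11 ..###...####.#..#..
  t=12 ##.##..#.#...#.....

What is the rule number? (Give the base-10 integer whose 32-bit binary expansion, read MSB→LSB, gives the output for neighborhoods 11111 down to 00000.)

449896526

  nb #####: next=.  (t=2,i=16, bit31=0)
  nb ####.: next=.  (t=2,i=5, bit30=0)
  nb ###.#: next=.  (t=0,i=1, bit29=0)
  nb ###..: next=#  (t=1,i=0, bit28=1)
  nb ##.##: next=#  (t=0,i=17, bit27=1)
  nb ##.#.: next=.  (t=0,i=2, bit26=0)
  nb ##..#: next=#  (t=2,i=1, bit25=1)
  nb ##...: next=.  (t=1,i=1, bit24=0)
  nb #.###: next=#  (t=0,i=14, bit23=1)
  nb #.##.: next=#  (t=0,i=5, bit22=1)
  nb #.#.#: next=.  (t=0,i=3, bit21=0)
  nb #.#..: next=#  (t=0,i=8, bit20=1)
  nb #..##: next=.  (t=1,i=13, bit19=0)
  nb #..#.: next=.  (t=1,i=10, bit18=0)
  nb #...#: next=.  (t=0,i=10, bit17=0)
  nb #....: next=.  (t=1,i=2, bit16=0)
  nb .####: next=#  (t=2,i=4, bit15=1)
  nb .###.: next=#  (t=0,i=0, bit14=1)
  nb .##.#: next=#  (t=0,i=6, bit13=1)
  nb .##..: next=.  (t=3,i=1, bit12=0)
  nb .#.##: next=.  (t=0,i=4, bit11=0)
  nb .#.#.: next=.  (t=5,i=11, bit10=0)
  nb .#..#: next=.  (t=1,i=9, bit9=0)
  nb .#...: next=.  (t=0,i=9, bit8=0)
  nb ..###: next=.  (t=2,i=3, bit7=0)
  nb ..##.: next=#  (t=1,i=5, bit6=1)
  nb ..#.#: next=.  (t=0,i=12, bit5=0)
  nb ..#..: next=.  (t=1,i=11, bit4=0)
  nb ...##: next=#  (t=1,i=4, bit3=1)
  nb ...#.: next=#  (t=0,i=11, bit2=1)
  nb ....#: next=#  (t=1,i=3, bit1=1)
  nb .....: next=.  (t=2,i=11, bit0=0)
  bits 00011010110100001110000001001110 = 449896526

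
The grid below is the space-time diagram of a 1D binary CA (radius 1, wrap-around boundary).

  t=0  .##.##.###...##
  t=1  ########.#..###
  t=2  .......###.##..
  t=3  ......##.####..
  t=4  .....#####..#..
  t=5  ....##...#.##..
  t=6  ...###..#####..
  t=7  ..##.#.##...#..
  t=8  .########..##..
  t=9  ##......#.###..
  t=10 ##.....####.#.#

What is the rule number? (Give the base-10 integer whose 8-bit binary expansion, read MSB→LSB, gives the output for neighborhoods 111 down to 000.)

  nb ###: next=.  (t=0,i=8, bit7=0)
  nb ##.: next=#  (t=0,i=2, bit6=1)
  nb #.#: next=#  (t=0,i=0, bit5=1)
  nb #..: next=.  (t=0,i=10, bit4=0)
  nb .##: next=#  (t=0,i=1, bit3=1)
  nb .#.: next=#  (t=1,i=9, bit2=1)
  nb ..#: next=#  (t=0,i=12, bit1=1)
  nb ...: next=.  (t=0,i=11, bit0=0)
  bits 01101110 = 110

110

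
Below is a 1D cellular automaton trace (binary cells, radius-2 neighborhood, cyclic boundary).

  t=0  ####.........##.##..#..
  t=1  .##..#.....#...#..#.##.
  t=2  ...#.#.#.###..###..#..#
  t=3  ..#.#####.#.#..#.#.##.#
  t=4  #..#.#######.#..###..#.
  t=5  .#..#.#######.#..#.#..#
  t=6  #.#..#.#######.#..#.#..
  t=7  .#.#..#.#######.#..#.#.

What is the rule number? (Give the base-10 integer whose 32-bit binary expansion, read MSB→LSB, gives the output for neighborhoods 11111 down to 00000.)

3995192854

  nb #####: next=#  (t=3,i=6, bit31=1)
  nb ####.: next=#  (t=0,i=2, bit30=1)
  nb ###.#: next=#  (t=3,i=8, bit29=1)
  nb ###..: next=.  (t=0,i=3, bit28=0)
  nb ##.##: next=#  (t=0,i=15, bit27=1)
  nb ##.#.: next=#  (t=3,i=9, bit26=1)
  nb ##..#: next=#  (t=0,i=18, bit25=1)
  nb ##...: next=.  (t=0,i=4, bit24=0)
  nb #.###: next=.  (t=2,i=9, bit23=0)
  nb #.##.: next=.  (t=0,i=16, bit22=0)
  nb #.#.#: next=#  (t=2,i=5, bit21=1)
  nb #.#..: next=.  (t=3,i=12, bit20=0)
  nb #..##: next=.  (t=0,i=22, bit19=0)
  nb #..#.: next=.  (t=0,i=19, bit18=0)
  nb #...#: next=.  (t=1,i=13, bit17=0)
  nb #....: next=#  (t=0,i=5, bit16=1)
  nb .####: next=#  (t=0,i=1, bit15=1)
  nb .###.: next=#  (t=2,i=10, bit14=1)
  nb .##.#: next=.  (t=0,i=14, bit13=0)
  nb .##..: next=.  (t=0,i=17, bit12=0)
  nb .#.##: next=#  (t=1,i=19, bit11=1)
  nb .#.#.: next=#  (t=2,i=4, bit10=1)
  nb .#..#: next=#  (t=0,i=21, bit9=1)
  nb .#...: next=.  (t=1,i=6, bit8=0)
  nb ..###: next=.  (t=0,i=0, bit7=0)
  nb ..##.: next=.  (t=0,i=13, bit6=0)
  nb ..#.#: next=.  (t=1,i=18, bit5=0)
  nb ..#..: next=#  (t=0,i=20, bit4=1)
  nb ...##: next=.  (t=0,i=12, bit3=0)
  nb ...#.: next=#  (t=1,i=10, bit2=1)
  nb ....#: next=#  (t=0,i=11, bit1=1)
  nb .....: next=.  (t=0,i=6, bit0=0)
  bits 11101110001000011100111000010110 = 3995192854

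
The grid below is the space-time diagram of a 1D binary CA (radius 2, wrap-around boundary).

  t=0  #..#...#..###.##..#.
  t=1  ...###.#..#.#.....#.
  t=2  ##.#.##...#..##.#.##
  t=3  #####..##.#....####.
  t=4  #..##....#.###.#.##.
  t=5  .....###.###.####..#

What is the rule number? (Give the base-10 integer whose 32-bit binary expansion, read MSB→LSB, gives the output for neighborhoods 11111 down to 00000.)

1973619122

  nb #####: next=.  (t=3,i=2, bit31=0)
  nb ####.: next=#  (t=2,i=0, bit30=1)
  nb ###.#: next=#  (t=0,i=12, bit29=1)
  nb ###..: next=#  (t=3,i=4, bit28=1)
  nb ##.##: next=.  (t=0,i=13, bit27=0)
  nb ##.#.: next=#  (t=1,i=6, bit26=1)
  nb ##..#: next=.  (t=0,i=16, bit25=0)
  nb ##...: next=#  (t=2,i=7, bit24=1)
  nb #.###: next=#  (t=2,i=18, bit23=1)
  nb #.##.: next=.  (t=0,i=14, bit22=0)
  nb #.#.#: next=#  (t=2,i=3, bit21=1)
  nb #.#..: next=.  (t=0,i=0, bit20=0)
  nb #..##: next=.  (t=0,i=9, bit19=0)
  nb #..#.: next=.  (t=0,i=2, bit18=0)
  nb #...#: next=#  (t=0,i=5, bit17=1)
  nb #....: next=#  (t=1,i=0, bit16=1)
  nb .####: next=.  (t=2,i=19, bit15=0)
  nb .###.: next=.  (t=0,i=11, bit14=0)
  nb .##.#: next=.  (t=2,i=14, bit13=0)
  nb .##..: next=.  (t=0,i=15, bit12=0)
  nb .#.##: next=#  (t=2,i=4, bit11=1)
  nb .#.#.: next=.  (t=0,i=19, bit10=0)
  nb .#..#: next=.  (t=0,i=1, bit9=0)
  nb .#...: next=#  (t=0,i=4, bit8=1)
  nb ..###: next=#  (t=0,i=10, bit7=1)
  nb ..##.: next=.  (t=2,i=13, bit6=0)
  nb ..#.#: next=#  (t=0,i=18, bit5=1)
  nb ..#..: next=#  (t=0,i=3, bit4=1)
  nb ...##: next=.  (t=1,i=2, bit3=0)
  nb ...#.: next=.  (t=0,i=6, bit2=0)
  nb ....#: next=#  (t=1,i=1, bit1=1)
  nb .....: next=.  (t=1,i=15, bit0=0)
  bits 01110101101000110000100110110010 = 1973619122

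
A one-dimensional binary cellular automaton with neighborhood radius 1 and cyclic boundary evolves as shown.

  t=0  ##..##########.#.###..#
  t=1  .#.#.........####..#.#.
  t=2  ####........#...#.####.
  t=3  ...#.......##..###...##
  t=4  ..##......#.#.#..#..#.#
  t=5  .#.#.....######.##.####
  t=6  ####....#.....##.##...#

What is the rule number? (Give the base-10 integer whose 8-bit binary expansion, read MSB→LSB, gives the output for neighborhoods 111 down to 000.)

102

  ###|.  b7=0 t=0,i=0
  ##.|#  b6=1 t=0,i=1
  #.#|#  b5=1 t=0,i=14
  #..|.  b4=0 t=0,i=2
  .##|.  b3=0 t=0,i=4
  .#.|#  b2=1 t=0,i=15
  ..#|#  b1=1 t=0,i=3
  ...|.  b0=0 t=1,i=5
  bits 01100110 = 102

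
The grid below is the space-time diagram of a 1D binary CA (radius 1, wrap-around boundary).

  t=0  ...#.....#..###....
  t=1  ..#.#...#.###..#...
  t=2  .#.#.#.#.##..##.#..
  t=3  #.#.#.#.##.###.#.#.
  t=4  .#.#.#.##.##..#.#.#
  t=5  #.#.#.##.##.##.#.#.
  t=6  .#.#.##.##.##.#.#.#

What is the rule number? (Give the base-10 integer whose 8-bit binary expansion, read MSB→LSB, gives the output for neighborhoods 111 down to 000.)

  [7] ### => .  t=0,i=13
  [6] ##. => .  t=0,i=14
  [5] #.# => #  t=1,i=3
  [4] #.. => #  t=0,i=4
  [3] .## => #  t=0,i=12
  [2] .#. => .  t=0,i=3
  [1] ..# => #  t=0,i=2
  [0] ... => .  t=0,i=0
  bits 00111010 = 58

58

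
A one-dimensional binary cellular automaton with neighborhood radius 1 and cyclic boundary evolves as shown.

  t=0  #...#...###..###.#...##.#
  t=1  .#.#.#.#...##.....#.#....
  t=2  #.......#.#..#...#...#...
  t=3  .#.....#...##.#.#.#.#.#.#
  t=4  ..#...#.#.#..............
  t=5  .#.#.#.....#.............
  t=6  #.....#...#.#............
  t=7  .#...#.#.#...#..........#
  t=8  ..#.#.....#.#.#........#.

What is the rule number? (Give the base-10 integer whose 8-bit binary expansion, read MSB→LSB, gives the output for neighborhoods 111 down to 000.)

18

  ###|.  b7=0 t=0,i=9
  ##.|.  b6=0 t=0,i=0
  #.#|.  b5=0 t=0,i=16
  #..|#  b4=1 t=0,i=1
  .##|.  b3=0 t=0,i=8
  .#.|.  b2=0 t=0,i=4
  ..#|#  b1=1 t=0,i=3
  ...|.  b0=0 t=0,i=2
  bits 00010010 = 18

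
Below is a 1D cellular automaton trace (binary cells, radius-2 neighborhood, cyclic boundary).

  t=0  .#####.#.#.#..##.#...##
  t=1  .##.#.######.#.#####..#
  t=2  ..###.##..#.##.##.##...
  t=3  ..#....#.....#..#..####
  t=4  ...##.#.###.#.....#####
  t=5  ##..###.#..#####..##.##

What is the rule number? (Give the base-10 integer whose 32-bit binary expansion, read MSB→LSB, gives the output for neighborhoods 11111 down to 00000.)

  ##### -> .   bit 31 = 0  t=0,i=3
  ####. -> #   bit 30 = 1  t=0,i=4
  ###.# -> .   bit 29 = 0  t=0,i=5
  ###.. -> #   bit 28 = 1  t=1,i=19
  ##.## -> .   bit 27 = 0  t=0,i=0
  ##.#. -> #   bit 26 = 1  t=0,i=6
  ##..# -> .   bit 25 = 0  t=1,i=20
  ##... -> #   bit 24 = 1  t=2,i=20
  #.### -> #   bit 23 = 1  t=0,i=1
  #.##. -> .   bit 22 = 0  t=1,i=1
  #.#.# -> #   bit 21 = 1  t=0,i=7
  #.#.. -> #   bit 20 = 1  t=0,i=11
  #..## -> #   bit 19 = 1  t=0,i=13
  #..#. -> .   bit 18 = 0  t=1,i=21
  #...# -> #   bit 17 = 1  t=0,i=19
  #.... -> #   bit 16 = 1  t=2,i=21
  .#### -> #   bit 15 = 1  t=0,i=2
  .###. -> .   bit 14 = 0  t=2,i=3
  .##.# -> #   bit 13 = 1  t=0,i=15
  .##.. -> #   bit 12 = 1  t=2,i=7
  .#.## -> .   bit 11 = 0  t=1,i=0
  .#.#. -> #   bit 10 = 1  t=0,i=8
  .#..# -> .   bit 9 = 0  t=0,i=12
  .#... -> #   bit 8 = 1  t=0,i=18
  ..### -> #   bit 7 = 1  t=2,i=2
  ..##. -> .   bit 6 = 0  t=0,i=14
  ..#.# -> .   bit 5 = 0  t=1,i=22
  ..#.. -> .   bit 4 = 0  t=3,i=2
  ...## -> .   bit 3 = 0  t=0,i=20
  ...#. -> #   bit 2 = 1  t=3,i=6
  ....# -> .   bit 1 = 0  t=2,i=0
  ..... -> #   bit 0 = 1  t=2,i=22
  bits 01010101101110111011010110000101 = 1438365061

1438365061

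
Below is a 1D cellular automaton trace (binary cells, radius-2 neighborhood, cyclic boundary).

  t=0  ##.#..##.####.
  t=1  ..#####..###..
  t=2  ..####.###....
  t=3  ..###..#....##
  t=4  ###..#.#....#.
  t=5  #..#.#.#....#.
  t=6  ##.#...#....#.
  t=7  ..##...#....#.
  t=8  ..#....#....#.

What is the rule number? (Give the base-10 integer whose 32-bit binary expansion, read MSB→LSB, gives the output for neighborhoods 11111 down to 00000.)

  [31] ##### => #  t=1,i=4
  [30] ####. => #  t=0,i=11
  [29] ###.# => .  t=0,i=12
  [28] ###.. => .  t=1,i=6
  [27] ##.## => .  t=0,i=8
  [26] ##.#. => #  t=0,i=2
  [25] ##..# => #  t=1,i=7
  [24] ##... => .  t=1,i=12
  [23] #.### => #  t=0,i=9
  [22] #.##. => .  t=0,i=0
  [21] #.#.# => .  t=5,i=5
  [20] #.#.. => #  t=0,i=3
  [19] #..## => #  t=0,i=5
  [18] #..#. => .  t=3,i=6
  [17] #...# => .  t=6,i=5
  [16] #.... => .  t=1,i=13
  [15] .#### => #  t=0,i=10
  [14] .###. => .  t=1,i=10
  [13] .##.# => .  t=0,i=1
  [12] .##.. => .  t=3,i=13
  [11] .#.## => .  t=4,i=13
  [10] .#.#. => .  t=4,i=6
  [9] .#..# => #  t=0,i=4
  [8] .#... => .  t=3,i=8
  [7] ..### => #  t=1,i=2
  [6] ..##. => #  t=0,i=6
  [5] ..#.# => #  t=4,i=5
  [4] ..#.. => #  t=3,i=7
  [3] ...## => .  t=1,i=1
  [2] ...#. => .  t=4,i=11
  [1] ....# => .  t=1,i=0
  [0] ..... => #  t=2,i=12
  bits 11000110100110001000001011110001 = 3331883761

3331883761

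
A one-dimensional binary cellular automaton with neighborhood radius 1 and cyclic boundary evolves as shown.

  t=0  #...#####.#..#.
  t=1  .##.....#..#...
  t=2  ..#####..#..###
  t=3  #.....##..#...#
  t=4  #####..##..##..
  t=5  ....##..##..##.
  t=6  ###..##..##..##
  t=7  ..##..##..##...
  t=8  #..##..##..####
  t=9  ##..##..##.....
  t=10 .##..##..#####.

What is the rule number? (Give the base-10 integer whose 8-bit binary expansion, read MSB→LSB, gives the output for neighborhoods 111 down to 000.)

  ### -> .   bit 7 = 0  t=0,i=5
  ##. -> #   bit 6 = 1  t=0,i=8
  #.# -> .   bit 5 = 0  t=0,i=9
  #.. -> #   bit 4 = 1  t=0,i=1
  .## -> .   bit 3 = 0  t=0,i=4
  .#. -> .   bit 2 = 0  t=0,i=0
  ..# -> .   bit 1 = 0  t=0,i=3
  ... -> #   bit 0 = 1  t=0,i=2
  bits 01010001 = 81

81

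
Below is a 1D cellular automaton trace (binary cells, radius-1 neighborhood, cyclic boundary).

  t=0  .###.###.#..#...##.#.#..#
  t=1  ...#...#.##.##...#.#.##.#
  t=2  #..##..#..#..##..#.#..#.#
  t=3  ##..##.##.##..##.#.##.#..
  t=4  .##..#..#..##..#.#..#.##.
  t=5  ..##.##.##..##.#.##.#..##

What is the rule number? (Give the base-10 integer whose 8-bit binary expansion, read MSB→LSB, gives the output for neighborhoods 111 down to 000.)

  ### -> .   bit 7 = 0  t=0,i=2
  ##. -> #   bit 6 = 1  t=0,i=3
  #.# -> .   bit 5 = 0  t=0,i=0
  #.. -> #   bit 4 = 1  t=0,i=10
  .## -> .   bit 3 = 0  t=0,i=1
  .#. -> #   bit 2 = 1  t=0,i=9
  ..# -> .   bit 1 = 0  t=0,i=11
  ... -> .   bit 0 = 0  t=0,i=14
  bits 01010100 = 84

84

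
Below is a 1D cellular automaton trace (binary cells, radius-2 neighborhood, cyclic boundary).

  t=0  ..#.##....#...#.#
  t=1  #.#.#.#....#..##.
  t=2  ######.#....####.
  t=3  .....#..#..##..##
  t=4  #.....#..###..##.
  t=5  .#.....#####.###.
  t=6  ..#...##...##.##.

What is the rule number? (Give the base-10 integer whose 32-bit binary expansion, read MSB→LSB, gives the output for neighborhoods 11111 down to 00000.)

963143656

  ##### -> .   bit 31 = 0  t=2,i=2
  ####. -> .   bit 30 = 0  t=2,i=4
  ###.# -> #   bit 29 = 1  t=2,i=5
  ###.. -> #   bit 28 = 1  t=4,i=11
  ##.## -> #   bit 27 = 1  t=2,i=16
  ##.#. -> .   bit 26 = 0  t=1,i=16
  ##..# -> .   bit 25 = 0  t=3,i=13
  ##... -> #   bit 24 = 1  t=0,i=6
  #.### -> .   bit 23 = 0  t=2,i=0
  #.##. -> #   bit 22 = 1  t=0,i=4
  #.#.# -> #   bit 21 = 1  t=1,i=0
  #.#.. -> .   bit 20 = 0  t=0,i=16
  #..## -> #   bit 19 = 1  t=1,i=13
  #..#. -> .   bit 18 = 0  t=0,i=1
  #...# -> .   bit 17 = 0  t=0,i=12
  #.... -> .   bit 16 = 0  t=0,i=7
  .#### -> .   bit 15 = 0  t=2,i=1
  .###. -> #   bit 14 = 1  t=4,i=10
  .##.# -> #   bit 13 = 1  t=1,i=15
  .##.. -> .   bit 12 = 0  t=0,i=5
  .#.## -> .   bit 11 = 0  t=0,i=3
  .#.#. -> #   bit 10 = 1  t=0,i=15
  .#..# -> #   bit 9 = 1  t=0,i=0
  .#... -> #   bit 8 = 1  t=0,i=11
  ..### -> #   bit 7 = 1  t=2,i=12
  ..##. -> #   bit 6 = 1  t=1,i=14
  ..#.# -> #   bit 5 = 1  t=0,i=2
  ..#.. -> .   bit 4 = 0  t=0,i=10
  ...## -> #   bit 3 = 1  t=2,i=11
  ...#. -> .   bit 2 = 0  t=0,i=9
  ....# -> .   bit 1 = 0  t=0,i=8
  ..... -> .   bit 0 = 0  t=3,i=2
  bits 00111001011010000110011111101000 = 963143656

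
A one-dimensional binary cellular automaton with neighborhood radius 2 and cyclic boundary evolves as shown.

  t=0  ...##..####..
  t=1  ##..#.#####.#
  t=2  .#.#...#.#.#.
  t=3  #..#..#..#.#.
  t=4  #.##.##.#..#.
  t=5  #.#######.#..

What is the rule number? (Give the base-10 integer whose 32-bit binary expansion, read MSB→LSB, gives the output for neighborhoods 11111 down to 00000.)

1551741079

  [31] ##### => .  t=1,i=8
  [30] ####. => #  t=0,i=9
  [29] ###.# => .  t=1,i=10
  [28] ###.. => #  t=0,i=10
  [27] ##.## => #  t=1,i=11
  [26] ##.#. => #  t=4,i=7
  [25] ##..# => .  t=0,i=5
  [24] ##... => .  t=0,i=11
  [23] #.### => .  t=1,i=6
  [22] #.##. => #  t=4,i=2
  [21] #.#.# => #  t=2,i=9
  [20] #.#.. => #  t=2,i=3
  [19] #..## => #  t=0,i=6
  [18] #..#. => #  t=1,i=3
  [17] #...# => .  t=2,i=5
  [16] #.... => #  t=0,i=12
  [15] .#### => #  t=0,i=8
  [14] .###. => .  t=1,i=0
  [13] .##.# => #  t=4,i=3
  [12] .##.. => #  t=0,i=4
  [11] .#.## => .  t=1,i=5
  [10] .#.#. => .  t=2,i=2
  [9] .#..# => .  t=2,i=12
  [8] .#... => .  t=2,i=4
  [7] ..### => #  t=0,i=7
  [6] ..##. => .  t=0,i=3
  [5] ..#.# => .  t=1,i=4
  [4] ..#.. => #  t=3,i=3
  [3] ...## => .  t=0,i=2
  [2] ...#. => #  t=2,i=6
  [1] ....# => #  t=0,i=1
  [0] ..... => #  t=0,i=0
  bits 01011100011111011011000010010111 = 1551741079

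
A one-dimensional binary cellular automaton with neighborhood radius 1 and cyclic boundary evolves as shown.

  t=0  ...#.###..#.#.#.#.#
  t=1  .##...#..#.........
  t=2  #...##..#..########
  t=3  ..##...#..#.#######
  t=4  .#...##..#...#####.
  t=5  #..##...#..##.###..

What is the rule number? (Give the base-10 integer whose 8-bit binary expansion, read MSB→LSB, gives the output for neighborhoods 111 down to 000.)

131

  nb ###: next=#  (t=0,i=6, bit7=1)
  nb ##.: next=.  (t=0,i=7, bit6=0)
  nb #.#: next=.  (t=0,i=4, bit5=0)
  nb #..: next=.  (t=0,i=0, bit4=0)
  nb .##: next=.  (t=0,i=5, bit3=0)
  nb .#.: next=.  (t=0,i=3, bit2=0)
  nb ..#: next=#  (t=0,i=2, bit1=1)
  nb ...: next=#  (t=0,i=1, bit0=1)
  bits 10000011 = 131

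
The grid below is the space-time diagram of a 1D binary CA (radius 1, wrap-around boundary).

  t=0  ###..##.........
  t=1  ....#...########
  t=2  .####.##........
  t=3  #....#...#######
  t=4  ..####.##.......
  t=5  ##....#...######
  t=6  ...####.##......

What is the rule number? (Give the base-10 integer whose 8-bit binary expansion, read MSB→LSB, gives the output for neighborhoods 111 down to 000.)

  nb ###: next=.  (t=0,i=1, bit7=0)
  nb ##.: next=.  (t=0,i=2, bit6=0)
  nb #.#: next=#  (t=2,i=5, bit5=1)
  nb #..: next=.  (t=0,i=3, bit4=0)
  nb .##: next=.  (t=0,i=0, bit3=0)
  nb .#.: next=#  (t=1,i=4, bit2=1)
  nb ..#: next=#  (t=0,i=4, bit1=1)
  nb ...: next=#  (t=0,i=8, bit0=1)
  bits 00100111 = 39

39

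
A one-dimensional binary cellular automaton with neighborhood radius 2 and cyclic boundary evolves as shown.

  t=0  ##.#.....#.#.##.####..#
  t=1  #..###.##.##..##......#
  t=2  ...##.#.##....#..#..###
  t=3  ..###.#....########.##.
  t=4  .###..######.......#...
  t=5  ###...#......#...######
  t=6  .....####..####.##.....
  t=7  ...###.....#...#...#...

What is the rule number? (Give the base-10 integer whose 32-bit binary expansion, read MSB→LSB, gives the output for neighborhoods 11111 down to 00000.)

137717726

  #####|.  b31=0 t=3,i=13
  ####.|.  b30=0 t=0,i=18
  ###.#|.  b29=0 t=0,i=1
  ###..|.  b28=0 t=0,i=19
  ##.##|#  b27=1 t=0,i=15
  ##.#.|.  b26=0 t=0,i=2
  ##..#|.  b25=0 t=0,i=20
  ##...|.  b24=0 t=1,i=16
  #.###|.  b23=0 t=0,i=16
  #.##.|.  b22=0 t=0,i=13
  #.#.#|#  b21=1 t=0,i=11
  #.#..|#  b20=1 t=0,i=3
  #..##|.  b19=0 t=0,i=21
  #..#.|#  b18=1 t=2,i=16
  #...#|.  b17=0 t=2,i=1
  #....|#  b16=1 t=0,i=5
  .####|.  b15=0 t=0,i=17
  .###.|#  b14=1 t=0,i=0
  .##.#|#  b13=1 t=0,i=14
  .##..|.  b12=0 t=1,i=0
  .#.##|.  b11=0 t=0,i=12
  .#.#.|#  b10=1 t=0,i=10
  .#..#|#  b9=1 t=2,i=15
  .#...|#  b8=1 t=0,i=4
  ..###|#  b7=1 t=0,i=22
  ..##.|#  b6=1 t=1,i=14
  ..#.#|.  b5=0 t=0,i=9
  ..#..|#  b4=1 t=2,i=14
  ...##|#  b3=1 t=1,i=21
  ...#.|#  b2=1 t=0,i=8
  ....#|#  b1=1 t=0,i=7
  .....|.  b0=0 t=0,i=6
  bits 00001000001101010110011111011110 = 137717726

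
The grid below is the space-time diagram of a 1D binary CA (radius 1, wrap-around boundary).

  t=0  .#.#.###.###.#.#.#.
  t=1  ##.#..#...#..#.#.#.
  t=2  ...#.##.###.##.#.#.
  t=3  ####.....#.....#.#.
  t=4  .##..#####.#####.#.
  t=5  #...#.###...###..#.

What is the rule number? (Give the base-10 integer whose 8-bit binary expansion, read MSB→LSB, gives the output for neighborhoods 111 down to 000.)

135

  ###|#  b7=1 t=0,i=6
  ##.|.  b6=0 t=0,i=7
  #.#|.  b5=0 t=0,i=2
  #..|.  b4=0 t=0,i=18
  .##|.  b3=0 t=0,i=5
  .#.|#  b2=1 t=0,i=1
  ..#|#  b1=1 t=0,i=0
  ...|#  b0=1 t=1,i=8
  bits 10000111 = 135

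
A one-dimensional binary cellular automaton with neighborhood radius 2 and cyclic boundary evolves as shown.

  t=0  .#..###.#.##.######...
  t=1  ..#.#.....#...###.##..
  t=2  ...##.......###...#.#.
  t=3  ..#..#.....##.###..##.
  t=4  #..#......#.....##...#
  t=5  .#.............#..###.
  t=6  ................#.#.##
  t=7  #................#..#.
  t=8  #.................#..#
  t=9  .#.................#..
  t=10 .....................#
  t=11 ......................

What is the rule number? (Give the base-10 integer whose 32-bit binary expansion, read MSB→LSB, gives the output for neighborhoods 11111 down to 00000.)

  [31] ##### => #  t=0,i=15
  [30] ####. => .  t=0,i=17
  [29] ###.# => .  t=0,i=6
  [28] ###.. => #  t=0,i=18
  [27] ##.## => .  t=0,i=12
  [26] ##.#. => .  t=0,i=7
  [25] ##..# => #  t=3,i=17
  [24] ##... => #  t=0,i=19
  [23] #.### => .  t=0,i=13
  [22] #.##. => #  t=0,i=10
  [21] #.#.# => .  t=0,i=8
  [20] #.#.. => #  t=1,i=4
  [19] #..## => .  t=0,i=3
  [18] #..#. => .  t=3,i=4
  [17] #...# => #  t=1,i=12
  [16] #.... => .  t=0,i=20
  [15] .#### => #  t=0,i=14
  [14] .###. => .  t=0,i=5
  [13] .##.# => .  t=0,i=11
  [12] .##.. => .  t=1,i=19
  [11] .#.## => .  t=0,i=9
  [10] .#.#. => #  t=1,i=3
  [9] .#..# => #  t=0,i=2
  [8] .#... => .  t=1,i=5
  [7] ..### => #  t=0,i=4
  [6] ..##. => .  t=2,i=3
  [5] ..#.# => .  t=1,i=2
  [4] ..#.. => .  t=0,i=1
  [3] ...## => #  t=1,i=13
  [2] ...#. => .  t=0,i=0
  [1] ....# => .  t=0,i=21
  [0] ..... => .  t=1,i=7
  bits 10010011010100101000011010001000 = 2471659144

2471659144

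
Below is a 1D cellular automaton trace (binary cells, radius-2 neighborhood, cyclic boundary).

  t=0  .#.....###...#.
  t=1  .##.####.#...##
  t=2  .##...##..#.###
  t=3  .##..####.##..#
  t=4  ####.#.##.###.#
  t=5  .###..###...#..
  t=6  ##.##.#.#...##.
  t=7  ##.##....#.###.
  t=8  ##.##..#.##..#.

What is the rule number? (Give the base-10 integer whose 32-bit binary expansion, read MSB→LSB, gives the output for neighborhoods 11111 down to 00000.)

4064295931

  ##### -> #   bit 31 = 1  t=4,i=1
  ####. -> #   bit 30 = 1  t=1,i=6
  ###.# -> #   bit 29 = 1  t=1,i=7
  ###.. -> #   bit 28 = 1  t=0,i=9
  ##.## -> .   bit 27 = 0  t=1,i=0
  ##.#. -> .   bit 26 = 0  t=1,i=8
  ##..# -> #   bit 25 = 1  t=2,i=8
  ##... -> .   bit 24 = 0  t=0,i=10
  #.### -> .   bit 23 = 0  t=1,i=4
  #.##. -> #   bit 22 = 1  t=1,i=1
  #.#.# -> .   bit 21 = 0  t=4,i=5
  #.#.. -> .   bit 20 = 0  t=1,i=9
  #..## -> .   bit 19 = 0  t=3,i=4
  #..#. -> .   bit 18 = 0  t=0,i=0
  #...# -> .   bit 17 = 0  t=0,i=11
  #.... -> .   bit 16 = 0  t=0,i=3
  .#### -> .   bit 15 = 0  t=1,i=5
  .###. -> .   bit 14 = 0  t=0,i=8
  .##.# -> #   bit 13 = 1  t=1,i=2
  .##.. -> #   bit 12 = 1  t=2,i=2
  .#.## -> #   bit 11 = 1  t=2,i=11
  .#.#. -> .   bit 10 = 0  t=6,i=7
  .#..# -> #   bit 9 = 1  t=0,i=14
  .#... -> #   bit 8 = 1  t=0,i=2
  ..### -> #   bit 7 = 1  t=0,i=7
  ..##. -> #   bit 6 = 1  t=1,i=13
  ..#.# -> #   bit 5 = 1  t=2,i=10
  ..#.. -> #   bit 4 = 1  t=0,i=1
  ...## -> #   bit 3 = 1  t=0,i=6
  ...#. -> .   bit 2 = 0  t=0,i=12
  ....# -> #   bit 1 = 1  t=0,i=5
  ..... -> #   bit 0 = 1  t=0,i=4
  bits 11110010010000000011101111111011 = 4064295931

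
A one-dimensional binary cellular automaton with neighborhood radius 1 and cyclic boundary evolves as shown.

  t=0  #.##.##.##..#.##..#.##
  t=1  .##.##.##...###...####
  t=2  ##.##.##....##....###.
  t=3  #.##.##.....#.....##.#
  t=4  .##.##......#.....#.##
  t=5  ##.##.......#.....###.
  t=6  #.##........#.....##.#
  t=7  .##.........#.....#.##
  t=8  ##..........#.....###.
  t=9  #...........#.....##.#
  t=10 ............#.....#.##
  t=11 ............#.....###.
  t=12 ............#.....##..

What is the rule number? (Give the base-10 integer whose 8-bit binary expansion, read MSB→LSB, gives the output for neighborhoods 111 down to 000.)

  [7] ### => #  t=0,i=21
  [6] ##. => .  t=0,i=0
  [5] #.# => #  t=0,i=1
  [4] #.. => .  t=0,i=10
  [3] .## => #  t=0,i=2
  [2] .#. => #  t=0,i=12
  [1] ..# => .  t=0,i=11
  [0] ... => .  t=1,i=10
  bits 10101100 = 172

172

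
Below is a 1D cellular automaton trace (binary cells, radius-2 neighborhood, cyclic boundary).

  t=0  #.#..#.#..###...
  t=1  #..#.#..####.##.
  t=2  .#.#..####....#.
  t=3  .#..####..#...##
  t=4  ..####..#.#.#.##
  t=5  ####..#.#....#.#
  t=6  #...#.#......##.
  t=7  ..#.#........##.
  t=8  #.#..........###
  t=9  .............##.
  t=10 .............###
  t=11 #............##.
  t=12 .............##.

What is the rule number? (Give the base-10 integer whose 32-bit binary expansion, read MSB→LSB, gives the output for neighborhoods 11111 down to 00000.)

51051248

  nb #####: next=.  (t=5,i=1, bit31=0)
  nb ####.: next=.  (t=1,i=10, bit30=0)
  nb ###.#: next=.  (t=1,i=11, bit29=0)
  nb ###..: next=.  (t=0,i=12, bit28=0)
  nb ##.##: next=.  (t=1,i=12, bit27=0)
  nb ##.#.: next=.  (t=1,i=15, bit26=0)
  nb ##..#: next=#  (t=3,i=8, bit25=1)
  nb ##...: next=#  (t=0,i=13, bit24=1)
  nb #.###: next=.  (t=5,i=15, bit23=0)
  nb #.##.: next=.  (t=1,i=13, bit22=0)
  nb #.#.#: next=.  (t=4,i=10, bit21=0)
  nb #.#..: next=.  (t=0,i=2, bit20=0)
  nb #..##: next=#  (t=0,i=9, bit19=1)
  nb #..#.: next=.  (t=0,i=4, bit18=0)
  nb #...#: next=#  (t=0,i=14, bit17=1)
  nb #....: next=.  (t=2,i=11, bit16=0)
  nb .####: next=#  (t=1,i=9, bit15=1)
  nb .###.: next=#  (t=0,i=11, bit14=1)
  nb .##.#: next=#  (t=1,i=14, bit13=1)
  nb .##..: next=#  (t=4,i=15, bit12=1)
  nb .#.##: next=#  (t=4,i=13, bit11=1)
  nb .#.#.: next=.  (t=0,i=1, bit10=0)
  nb .#..#: next=#  (t=0,i=3, bit9=1)
  nb .#...: next=.  (t=3,i=11, bit8=0)
  nb ..###: next=#  (t=0,i=10, bit7=1)
  nb ..##.: next=#  (t=3,i=14, bit6=1)
  nb ..#.#: next=#  (t=0,i=0, bit5=1)
  nb ..#..: next=#  (t=2,i=14, bit4=1)
  nb ...##: next=.  (t=3,i=13, bit3=0)
  nb ...#.: next=.  (t=0,i=15, bit2=0)
  nb ....#: next=.  (t=2,i=12, bit1=0)
  nb .....: next=.  (t=6,i=9, bit0=0)
  bits 00000011000010101111101011110000 = 51051248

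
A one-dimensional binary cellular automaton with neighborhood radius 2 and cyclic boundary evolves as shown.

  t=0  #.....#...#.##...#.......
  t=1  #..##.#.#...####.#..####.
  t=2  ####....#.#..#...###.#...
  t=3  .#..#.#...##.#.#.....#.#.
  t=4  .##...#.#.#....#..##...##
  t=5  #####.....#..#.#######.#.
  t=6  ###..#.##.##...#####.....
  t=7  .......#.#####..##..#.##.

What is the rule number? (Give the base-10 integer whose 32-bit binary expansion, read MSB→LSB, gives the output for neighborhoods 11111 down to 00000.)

  [31] ##### => #  t=5,i=2
  [30] ####. => .  t=1,i=14
  [29] ###.# => .  t=1,i=15
  [28] ###.. => .  t=2,i=3
  [27] ##.## => #  t=4,i=0
  [26] ##.#. => .  t=1,i=5
  [25] ##..# => .  t=6,i=3
  [24] ##... => #  t=0,i=14
  [23] #.### => #  t=5,i=0
  [22] #.##. => #  t=0,i=12
  [21] #.#.# => .  t=1,i=6
  [20] #.#.. => #  t=1,i=0
  [19] #..## => #  t=1,i=2
  [18] #..#. => .  t=2,i=12
  [17] #...# => #  t=0,i=8
  [16] #.... => .  t=0,i=2
  [15] .#### => #  t=1,i=13
  [14] .###. => .  t=2,i=18
  [13] .##.# => .  t=1,i=4
  [12] .##.. => #  t=0,i=13
  [11] .#.## => .  t=0,i=11
  [10] .#.#. => .  t=1,i=7
  [9] .#..# => #  t=1,i=1
  [8] .#... => .  t=0,i=1
  [7] ..### => .  t=1,i=12
  [6] ..##. => #  t=1,i=3
  [5] ..#.# => .  t=0,i=10
  [4] ..#.. => #  t=0,i=0
  [3] ...## => .  t=1,i=11
  [2] ...#. => .  t=0,i=5
  [1] ....# => #  t=0,i=4
  [0] ..... => #  t=0,i=3
  bits 10001001110110101001001001010011 = 2312802899

2312802899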